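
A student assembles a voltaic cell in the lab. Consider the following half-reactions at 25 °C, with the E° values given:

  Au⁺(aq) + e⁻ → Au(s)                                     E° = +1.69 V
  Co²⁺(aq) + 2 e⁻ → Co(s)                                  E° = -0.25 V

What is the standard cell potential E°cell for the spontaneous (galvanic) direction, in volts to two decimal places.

The Au⁺/Au couple has the higher reduction potential, so it is the cathode; Co²⁺/Co is oxidised at the anode.
E°cell = E°(cathode) − E°(anode) = (+1.69) − (-0.25) = +1.94 V.
Since E°cell > 0, the reaction is spontaneous under standard conditions.

+1.94 V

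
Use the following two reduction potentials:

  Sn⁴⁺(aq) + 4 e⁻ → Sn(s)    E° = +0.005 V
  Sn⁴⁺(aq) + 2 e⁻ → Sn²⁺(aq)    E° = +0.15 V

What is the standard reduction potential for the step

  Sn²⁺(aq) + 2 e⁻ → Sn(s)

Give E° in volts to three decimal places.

-0.140 V

Sequential free energies add, so n₃E°₃ = n₁E°₁ + n₂E°₂.
With n₃ = 4, and the known step contributing 2×(+0.15) V, the unknown satisfies 2·E° = 4×(+0.005) − 2×(+0.15) = -0.280.
E° = -0.280 / 2 = -0.140 V.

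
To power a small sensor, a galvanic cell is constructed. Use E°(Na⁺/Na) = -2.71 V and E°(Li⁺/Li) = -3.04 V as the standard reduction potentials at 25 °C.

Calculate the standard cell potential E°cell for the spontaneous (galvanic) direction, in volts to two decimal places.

The Na⁺/Na couple has the higher reduction potential, so it is the cathode; Li⁺/Li is oxidised at the anode.
E°cell = E°(cathode) − E°(anode) = (-2.71) − (-3.04) = +0.33 V.
Since E°cell > 0, the reaction is spontaneous under standard conditions.

+0.33 V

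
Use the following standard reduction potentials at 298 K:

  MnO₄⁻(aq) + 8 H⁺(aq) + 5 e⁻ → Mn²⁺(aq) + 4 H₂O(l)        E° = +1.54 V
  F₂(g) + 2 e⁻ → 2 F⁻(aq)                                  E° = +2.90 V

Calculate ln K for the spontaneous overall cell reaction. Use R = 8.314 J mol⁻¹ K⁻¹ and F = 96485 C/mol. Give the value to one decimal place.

529.6

Cathode: F₂/F⁻; anode: MnO₄⁻/Mn²⁺. E°cell = (+2.90) − (+1.54) = +1.36 V, with n = 10.
ΔG° = −nFE° = −RT ln K, so ln K = nFE°/(RT) = (10)(96485)(+1.36) / ((8.314)(298)) = 529.630.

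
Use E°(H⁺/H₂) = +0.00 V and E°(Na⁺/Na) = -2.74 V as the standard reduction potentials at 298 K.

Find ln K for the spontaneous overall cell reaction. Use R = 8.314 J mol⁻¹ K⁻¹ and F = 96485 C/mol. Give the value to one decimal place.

213.4

Cathode: H⁺/H₂; anode: Na⁺/Na. E°cell = (+0.00) − (-2.74) = +2.74 V, with n = 2.
ΔG° = −nFE° = −RT ln K, so ln K = nFE°/(RT) = (2)(96485)(+2.74) / ((8.314)(298)) = 213.410.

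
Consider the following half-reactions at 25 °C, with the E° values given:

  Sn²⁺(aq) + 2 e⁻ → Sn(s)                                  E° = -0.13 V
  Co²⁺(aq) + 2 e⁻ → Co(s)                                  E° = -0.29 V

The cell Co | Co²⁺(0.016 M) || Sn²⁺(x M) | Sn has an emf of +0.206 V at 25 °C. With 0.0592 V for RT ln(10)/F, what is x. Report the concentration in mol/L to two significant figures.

Sn²⁺/Sn is the cathode, Co²⁺/Co the anode: E°cell = +0.16 V, n = 2.
Overall reaction: Sn²⁺(aq) + Co(s) → Sn(s) + Co²⁺(aq); Q = [Co²⁺]^1/[Sn²⁺]^1.
From E = E° − (0.0592/n) log Q: log Q = (E° − E)·n/0.0592 = (+0.16 − (+0.206))·2/0.0592 = -1.5541.
So 1·log[Sn²⁺] = 1·log(0.016) − log Q = -1.7959 − (-1.5541) = -0.2418; [Sn²⁺] = 10^(-0.2418) ≈ 0.57 M.

0.57 M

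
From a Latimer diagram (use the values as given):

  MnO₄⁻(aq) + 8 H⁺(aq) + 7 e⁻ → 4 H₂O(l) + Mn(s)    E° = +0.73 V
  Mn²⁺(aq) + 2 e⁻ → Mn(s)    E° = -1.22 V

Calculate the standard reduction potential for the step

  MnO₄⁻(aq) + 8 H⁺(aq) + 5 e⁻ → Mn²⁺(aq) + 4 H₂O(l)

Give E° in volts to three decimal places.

+1.510 V

Sequential free energies add, so n₃E°₃ = n₁E°₁ + n₂E°₂.
With n₃ = 7, and the known step contributing 2×(-1.22) V, the unknown satisfies 5·E° = 7×(+0.73) − 2×(-1.22) = +7.550.
E° = +7.550 / 5 = +1.510 V.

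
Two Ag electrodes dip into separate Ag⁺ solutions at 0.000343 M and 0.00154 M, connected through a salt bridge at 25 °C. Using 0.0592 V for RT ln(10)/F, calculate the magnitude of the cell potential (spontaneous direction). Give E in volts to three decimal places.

For a concentration cell E°cell = 0. The 0.00154 M side is the cathode (reduction is favoured where [Ag⁺] is higher).
With n = 1, E = −(0.0592/1) log([Ag⁺]ₐₙ/[Ag⁺]꜀ₐₜ) = −(0.0592/1) log(0.000343/0.00154) = −(0.0592/1)(-0.652) = +0.039 V.

+0.039 V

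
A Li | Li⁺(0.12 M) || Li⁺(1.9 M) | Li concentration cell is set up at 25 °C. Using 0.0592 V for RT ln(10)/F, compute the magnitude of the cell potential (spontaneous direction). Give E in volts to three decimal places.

For a concentration cell E°cell = 0. The 1.9 M side is the cathode (reduction is favoured where [Li⁺] is higher).
With n = 1, E = −(0.0592/1) log([Li⁺]ₐₙ/[Li⁺]꜀ₐₜ) = −(0.0592/1) log(0.12/1.9) = −(0.0592/1)(-1.200) = +0.071 V.

+0.071 V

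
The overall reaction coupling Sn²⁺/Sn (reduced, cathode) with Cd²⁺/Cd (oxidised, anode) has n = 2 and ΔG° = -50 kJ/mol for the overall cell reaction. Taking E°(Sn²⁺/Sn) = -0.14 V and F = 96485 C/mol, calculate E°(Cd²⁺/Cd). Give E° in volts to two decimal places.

E°cell = −ΔG°/(nF) = −(-50×10³)/((2)(96485)) = +0.259 V.
Since Sn²⁺/Sn is the cathode and Cd²⁺/Cd the anode, E°cell = E°(Sn²⁺/Sn) − E°(Cd²⁺/Cd).
So E°(Cd²⁺/Cd) = E°(Sn²⁺/Sn) − E°cell = (-0.14) − (+0.259) = -0.40 V.

-0.40 V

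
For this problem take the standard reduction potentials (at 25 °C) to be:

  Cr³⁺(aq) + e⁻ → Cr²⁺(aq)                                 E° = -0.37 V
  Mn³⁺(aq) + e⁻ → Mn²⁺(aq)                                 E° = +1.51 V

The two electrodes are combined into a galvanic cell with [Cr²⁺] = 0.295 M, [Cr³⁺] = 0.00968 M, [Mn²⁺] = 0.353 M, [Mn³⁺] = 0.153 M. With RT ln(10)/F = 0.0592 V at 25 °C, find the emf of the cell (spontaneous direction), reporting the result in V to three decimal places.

Mn³⁺/Mn²⁺ is the cathode (higher E°), Cr³⁺/Cr²⁺ the anode: E°cell = +1.51 − (-0.37) = +1.88 V, n = 1.
Overall: Mn³⁺(aq) + Cr²⁺(aq) → Mn²⁺(aq) + Cr³⁺(aq)
Q = [Mn²⁺]·[Cr³⁺] / ([Mn³⁺]·[Cr²⁺]); log Q = -1.121.
E = E° − (0.0592/n) log Q = +1.88 − (0.0592/1)(-1.121) = +1.946 V.

+1.946 V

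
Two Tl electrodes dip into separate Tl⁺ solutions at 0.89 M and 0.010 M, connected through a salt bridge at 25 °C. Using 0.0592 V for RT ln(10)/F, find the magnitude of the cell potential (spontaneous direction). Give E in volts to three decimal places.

+0.115 V

For a concentration cell E°cell = 0. The 0.89 M side is the cathode (reduction is favoured where [Tl⁺] is higher).
With n = 1, E = −(0.0592/1) log([Tl⁺]ₐₙ/[Tl⁺]꜀ₐₜ) = −(0.0592/1) log(0.01/0.89) = −(0.0592/1)(-1.949) = +0.115 V.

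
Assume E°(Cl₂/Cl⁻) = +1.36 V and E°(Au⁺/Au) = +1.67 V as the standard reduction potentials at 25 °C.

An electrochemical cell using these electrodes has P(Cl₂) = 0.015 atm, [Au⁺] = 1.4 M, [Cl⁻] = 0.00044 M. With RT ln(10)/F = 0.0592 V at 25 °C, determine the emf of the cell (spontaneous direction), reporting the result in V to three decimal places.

+0.174 V

Au⁺/Au is the cathode (higher E°), Cl₂/Cl⁻ the anode: E°cell = +1.67 − (+1.36) = +0.31 V, n = 2.
Overall: 2 Au⁺(aq) + 2 Cl⁻(aq) → 2 Au(s) + Cl₂(g)
Q = P(Cl₂) / ([Au⁺]^2·[Cl⁻]^2); log Q = 4.597.
E = E° − (0.0592/n) log Q = +0.31 − (0.0592/2)(4.597) = +0.174 V.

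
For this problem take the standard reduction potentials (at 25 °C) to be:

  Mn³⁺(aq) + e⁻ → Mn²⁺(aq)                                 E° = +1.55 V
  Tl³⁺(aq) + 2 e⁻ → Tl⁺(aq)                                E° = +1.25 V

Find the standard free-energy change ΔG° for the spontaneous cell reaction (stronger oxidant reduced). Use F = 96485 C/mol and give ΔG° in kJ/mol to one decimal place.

Mn³⁺/Mn²⁺ (E° = +1.55 V) is the cathode; Tl³⁺/Tl⁺ (E° = +1.25 V) is the anode, so E°cell = +0.30 V.
Balancing electrons gives n = 2 (lcm of 1 and 2).
ΔG° = −nFE° = −(2)(96485)(+0.30) = -57,891 J = -57.9 kJ/mol.

-57.9 kJ/mol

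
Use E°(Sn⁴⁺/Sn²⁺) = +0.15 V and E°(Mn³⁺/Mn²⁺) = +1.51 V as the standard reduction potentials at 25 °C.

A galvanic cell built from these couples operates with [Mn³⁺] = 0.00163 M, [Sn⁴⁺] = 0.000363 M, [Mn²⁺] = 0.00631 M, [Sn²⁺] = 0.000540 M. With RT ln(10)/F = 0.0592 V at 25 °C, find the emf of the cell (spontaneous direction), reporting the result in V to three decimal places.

+1.330 V

Mn³⁺/Mn²⁺ is the cathode (higher E°), Sn⁴⁺/Sn²⁺ the anode: E°cell = +1.51 − (+0.15) = +1.36 V, n = 2.
Overall: 2 Mn³⁺(aq) + Sn²⁺(aq) → 2 Mn²⁺(aq) + Sn⁴⁺(aq)
Q = [Mn²⁺]^2·[Sn⁴⁺] / ([Mn³⁺]^2·[Sn²⁺]); log Q = 1.003.
E = E° − (0.0592/n) log Q = +1.36 − (0.0592/2)(1.003) = +1.330 V.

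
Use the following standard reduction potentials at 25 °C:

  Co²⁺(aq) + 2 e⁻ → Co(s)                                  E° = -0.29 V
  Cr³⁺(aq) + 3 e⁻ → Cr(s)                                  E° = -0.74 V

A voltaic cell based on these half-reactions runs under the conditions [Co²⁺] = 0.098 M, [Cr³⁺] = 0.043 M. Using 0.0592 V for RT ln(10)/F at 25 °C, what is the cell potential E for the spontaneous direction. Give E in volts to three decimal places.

+0.447 V

Co²⁺/Co is the cathode (higher E°), Cr³⁺/Cr the anode: E°cell = -0.29 − (-0.74) = +0.45 V, n = 6.
Overall: 3 Co²⁺(aq) + 2 Cr(s) → 3 Co(s) + 2 Cr³⁺(aq)
Q = [Cr³⁺]^2 / ([Co²⁺]^3); log Q = 0.293.
E = E° − (0.0592/n) log Q = +0.45 − (0.0592/6)(0.293) = +0.447 V.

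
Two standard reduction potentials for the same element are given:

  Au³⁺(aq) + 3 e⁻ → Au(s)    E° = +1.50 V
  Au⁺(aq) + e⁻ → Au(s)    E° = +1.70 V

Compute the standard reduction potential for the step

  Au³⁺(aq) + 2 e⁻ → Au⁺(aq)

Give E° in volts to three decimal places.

+1.400 V

Sequential free energies add, so n₃E°₃ = n₁E°₁ + n₂E°₂.
With n₃ = 3, and the known step contributing 1×(+1.70) V, the unknown satisfies 2·E° = 3×(+1.50) − 1×(+1.70) = +2.800.
E° = +2.800 / 2 = +1.400 V.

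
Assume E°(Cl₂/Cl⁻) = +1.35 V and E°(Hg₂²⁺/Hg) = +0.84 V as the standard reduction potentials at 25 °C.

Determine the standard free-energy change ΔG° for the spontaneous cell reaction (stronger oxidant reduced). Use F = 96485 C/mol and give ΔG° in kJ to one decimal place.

-98.4 kJ

Cl₂/Cl⁻ (E° = +1.35 V) is the cathode; Hg₂²⁺/Hg (E° = +0.84 V) is the anode, so E°cell = +0.51 V.
Balancing electrons gives n = 2 (lcm of 2 and 2).
ΔG° = −nFE° = −(2)(96485)(+0.51) = -98,415 J = -98.4 kJ.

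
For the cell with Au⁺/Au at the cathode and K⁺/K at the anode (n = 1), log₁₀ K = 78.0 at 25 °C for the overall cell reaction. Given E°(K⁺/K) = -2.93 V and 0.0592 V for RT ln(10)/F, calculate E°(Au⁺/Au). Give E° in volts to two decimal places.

+1.69 V

E°cell = (0.0592/n)·log K = (0.0592/1)(78.0) = +4.618 V.
Since Au⁺/Au is the cathode and K⁺/K the anode, E°cell = E°(Au⁺/Au) − E°(K⁺/K).
So E°(Au⁺/Au) = E°cell + E°(K⁺/K) = +4.618 + (-2.93) = +1.69 V.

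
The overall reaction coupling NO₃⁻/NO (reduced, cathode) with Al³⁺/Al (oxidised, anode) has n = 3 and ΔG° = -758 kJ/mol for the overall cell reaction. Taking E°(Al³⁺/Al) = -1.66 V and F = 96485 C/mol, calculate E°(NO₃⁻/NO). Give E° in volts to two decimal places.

+0.96 V

E°cell = −ΔG°/(nF) = −(-758×10³)/((3)(96485)) = +2.619 V.
Since NO₃⁻/NO is the cathode and Al³⁺/Al the anode, E°cell = E°(NO₃⁻/NO) − E°(Al³⁺/Al).
So E°(NO₃⁻/NO) = E°cell + E°(Al³⁺/Al) = +2.619 + (-1.66) = +0.96 V.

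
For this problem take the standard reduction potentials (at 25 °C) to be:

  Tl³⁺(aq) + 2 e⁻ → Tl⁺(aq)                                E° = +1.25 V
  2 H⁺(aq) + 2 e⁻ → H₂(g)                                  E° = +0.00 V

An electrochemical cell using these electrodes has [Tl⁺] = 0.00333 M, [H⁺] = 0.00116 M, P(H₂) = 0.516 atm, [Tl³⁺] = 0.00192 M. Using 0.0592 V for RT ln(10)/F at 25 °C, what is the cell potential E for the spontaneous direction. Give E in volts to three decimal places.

Tl³⁺/Tl⁺ is the cathode (higher E°), H⁺/H₂ the anode: E°cell = +1.25 − (+0.00) = +1.25 V, n = 2.
Overall: Tl³⁺(aq) + H₂(g) → Tl⁺(aq) + 2 H⁺(aq)
Q = [Tl⁺]·[H⁺]^2 / ([Tl³⁺]·P(H₂)); log Q = -5.345.
E = E° − (0.0592/n) log Q = +1.25 − (0.0592/2)(-5.345) = +1.408 V.

+1.408 V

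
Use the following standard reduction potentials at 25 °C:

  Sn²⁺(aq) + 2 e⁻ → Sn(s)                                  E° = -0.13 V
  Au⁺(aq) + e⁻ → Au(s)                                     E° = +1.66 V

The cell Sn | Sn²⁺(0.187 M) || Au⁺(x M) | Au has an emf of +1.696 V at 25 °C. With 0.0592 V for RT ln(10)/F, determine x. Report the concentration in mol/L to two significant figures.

Au⁺/Au is the cathode, Sn²⁺/Sn the anode: E°cell = +1.79 V, n = 2.
Overall reaction: 2 Au⁺(aq) + Sn(s) → 2 Au(s) + Sn²⁺(aq); Q = [Sn²⁺]^1/[Au⁺]^2.
From E = E° − (0.0592/n) log Q: log Q = (E° − E)·n/0.0592 = (+1.79 − (+1.696))·2/0.0592 = 3.1757.
So 2·log[Au⁺] = 1·log(0.187) − log Q = -0.7282 − (3.1757) = -3.9039; log[Au⁺] = -3.9039 / 2 = -1.9520; [Au⁺] = 10^(-1.9520) ≈ 0.011 M.

0.011 M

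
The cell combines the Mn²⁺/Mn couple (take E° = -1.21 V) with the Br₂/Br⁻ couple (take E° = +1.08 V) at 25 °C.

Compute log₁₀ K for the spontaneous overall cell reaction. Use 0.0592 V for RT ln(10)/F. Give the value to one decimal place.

77.4

Cathode: Br₂/Br⁻; anode: Mn²⁺/Mn. E°cell = +2.29 V, n = 2.
log K = nE°cell / 0.0592 = (2)(+2.29) / 0.0592 = 77.4.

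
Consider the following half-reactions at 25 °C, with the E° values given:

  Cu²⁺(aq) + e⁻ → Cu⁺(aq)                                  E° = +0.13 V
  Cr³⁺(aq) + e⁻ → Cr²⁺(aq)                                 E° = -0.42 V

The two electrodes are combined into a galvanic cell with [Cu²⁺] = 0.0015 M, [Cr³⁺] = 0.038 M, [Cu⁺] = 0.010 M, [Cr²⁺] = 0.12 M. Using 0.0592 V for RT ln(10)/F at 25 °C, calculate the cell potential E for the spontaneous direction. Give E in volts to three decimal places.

+0.531 V

Cu²⁺/Cu⁺ is the cathode (higher E°), Cr³⁺/Cr²⁺ the anode: E°cell = +0.13 − (-0.42) = +0.55 V, n = 1.
Overall: Cu²⁺(aq) + Cr²⁺(aq) → Cu⁺(aq) + Cr³⁺(aq)
Q = [Cu⁺]·[Cr³⁺] / ([Cu²⁺]·[Cr²⁺]); log Q = 0.325.
E = E° − (0.0592/n) log Q = +0.55 − (0.0592/1)(0.325) = +0.531 V.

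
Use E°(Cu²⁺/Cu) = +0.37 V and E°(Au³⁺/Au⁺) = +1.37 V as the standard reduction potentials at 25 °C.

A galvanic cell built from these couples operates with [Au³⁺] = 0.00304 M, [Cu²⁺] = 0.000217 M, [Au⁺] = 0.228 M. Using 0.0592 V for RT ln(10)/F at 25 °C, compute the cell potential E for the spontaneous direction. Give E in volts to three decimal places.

+1.053 V

Au³⁺/Au⁺ is the cathode (higher E°), Cu²⁺/Cu the anode: E°cell = +1.37 − (+0.37) = +1.00 V, n = 2.
Overall: Au³⁺(aq) + Cu(s) → Au⁺(aq) + Cu²⁺(aq)
Q = [Au⁺]·[Cu²⁺] / ([Au³⁺]); log Q = -1.788.
E = E° − (0.0592/n) log Q = +1.00 − (0.0592/2)(-1.788) = +1.053 V.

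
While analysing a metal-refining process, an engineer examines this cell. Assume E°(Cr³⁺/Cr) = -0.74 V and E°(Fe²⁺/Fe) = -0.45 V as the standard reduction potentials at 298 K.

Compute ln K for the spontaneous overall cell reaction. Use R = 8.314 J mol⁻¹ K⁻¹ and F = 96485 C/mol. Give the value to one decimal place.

Cathode: Fe²⁺/Fe; anode: Cr³⁺/Cr. E°cell = (-0.45) − (-0.74) = +0.29 V, with n = 6.
ΔG° = −nFE° = −RT ln K, so ln K = nFE°/(RT) = (6)(96485)(+0.29) / ((8.314)(298)) = 67.761.

67.8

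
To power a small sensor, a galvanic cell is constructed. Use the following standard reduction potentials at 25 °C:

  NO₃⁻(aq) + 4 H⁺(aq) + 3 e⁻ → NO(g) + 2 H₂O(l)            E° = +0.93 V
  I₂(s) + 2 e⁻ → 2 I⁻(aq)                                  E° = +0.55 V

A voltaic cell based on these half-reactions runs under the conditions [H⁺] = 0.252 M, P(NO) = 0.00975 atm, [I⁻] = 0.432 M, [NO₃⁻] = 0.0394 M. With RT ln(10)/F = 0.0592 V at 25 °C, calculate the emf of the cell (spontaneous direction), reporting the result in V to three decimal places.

+0.323 V

NO₃⁻/NO is the cathode (higher E°), I₂/I⁻ the anode: E°cell = +0.93 − (+0.55) = +0.38 V, n = 6.
Overall: 2 NO₃⁻(aq) + 8 H⁺(aq) + 6 I⁻(aq) → 2 NO(g) + 4 H₂O(l) + 3 I₂(s)
Q = P(NO)^2 / ([NO₃⁻]^2·[H⁺]^8·[I⁻]^6); log Q = 5.763.
E = E° − (0.0592/n) log Q = +0.38 − (0.0592/6)(5.763) = +0.323 V.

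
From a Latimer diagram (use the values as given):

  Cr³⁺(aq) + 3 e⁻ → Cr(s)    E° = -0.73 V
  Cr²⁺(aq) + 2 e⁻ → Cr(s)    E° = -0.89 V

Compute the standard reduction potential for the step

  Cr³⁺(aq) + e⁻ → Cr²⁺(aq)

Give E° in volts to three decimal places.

-0.410 V

Sequential free energies add, so n₃E°₃ = n₁E°₁ + n₂E°₂.
With n₃ = 3, and the known step contributing 2×(-0.89) V, the unknown satisfies 1·E° = 3×(-0.73) − 2×(-0.89) = -0.410.
E° = -0.410 / 1 = -0.410 V.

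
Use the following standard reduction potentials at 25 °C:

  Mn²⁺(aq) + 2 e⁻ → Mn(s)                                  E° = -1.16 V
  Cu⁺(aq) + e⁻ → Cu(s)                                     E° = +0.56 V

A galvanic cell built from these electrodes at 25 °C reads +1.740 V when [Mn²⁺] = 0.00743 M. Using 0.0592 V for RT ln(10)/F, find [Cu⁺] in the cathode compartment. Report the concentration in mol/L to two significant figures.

Cu⁺/Cu is the cathode, Mn²⁺/Mn the anode: E°cell = +1.72 V, n = 2.
Overall reaction: 2 Cu⁺(aq) + Mn(s) → 2 Cu(s) + Mn²⁺(aq); Q = [Mn²⁺]^1/[Cu⁺]^2.
From E = E° − (0.0592/n) log Q: log Q = (E° − E)·n/0.0592 = (+1.72 − (+1.740))·2/0.0592 = -0.6757.
So 2·log[Cu⁺] = 1·log(0.00743) − log Q = -2.1290 − (-0.6757) = -1.4533; log[Cu⁺] = -1.4533 / 2 = -0.7267; [Cu⁺] = 10^(-0.7267) ≈ 0.19 M.

0.19 M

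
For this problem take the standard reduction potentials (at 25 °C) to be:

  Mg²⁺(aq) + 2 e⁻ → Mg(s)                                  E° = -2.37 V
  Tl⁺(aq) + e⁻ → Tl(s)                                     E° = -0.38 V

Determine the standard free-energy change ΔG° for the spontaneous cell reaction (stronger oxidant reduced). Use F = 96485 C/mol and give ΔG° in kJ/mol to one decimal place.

-384.0 kJ/mol

Tl⁺/Tl (E° = -0.38 V) is the cathode; Mg²⁺/Mg (E° = -2.37 V) is the anode, so E°cell = +1.99 V.
Balancing electrons gives n = 2 (lcm of 1 and 2).
ΔG° = −nFE° = −(2)(96485)(+1.99) = -384,010 J = -384.0 kJ/mol.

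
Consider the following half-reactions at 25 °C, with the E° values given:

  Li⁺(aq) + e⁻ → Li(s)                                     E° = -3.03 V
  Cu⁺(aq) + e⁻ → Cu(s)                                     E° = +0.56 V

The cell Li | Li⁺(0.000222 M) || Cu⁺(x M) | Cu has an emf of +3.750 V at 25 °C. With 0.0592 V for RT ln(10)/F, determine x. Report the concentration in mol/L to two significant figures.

0.11 M

Cu⁺/Cu is the cathode, Li⁺/Li the anode: E°cell = +3.59 V, n = 1.
Overall reaction: Cu⁺(aq) + Li(s) → Cu(s) + Li⁺(aq); Q = [Li⁺]^1/[Cu⁺]^1.
From E = E° − (0.0592/n) log Q: log Q = (E° − E)·n/0.0592 = (+3.59 − (+3.750))·1/0.0592 = -2.7027.
So 1·log[Cu⁺] = 1·log(0.000222) − log Q = -3.6536 − (-2.7027) = -0.9509; [Cu⁺] = 10^(-0.9509) ≈ 0.11 M.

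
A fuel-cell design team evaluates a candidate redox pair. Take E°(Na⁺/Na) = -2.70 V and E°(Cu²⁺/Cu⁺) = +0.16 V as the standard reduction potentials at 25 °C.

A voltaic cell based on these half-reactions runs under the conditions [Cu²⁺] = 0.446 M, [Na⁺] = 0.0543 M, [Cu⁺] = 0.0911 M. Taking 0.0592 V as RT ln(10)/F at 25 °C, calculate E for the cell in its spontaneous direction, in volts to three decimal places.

+2.976 V

Cu²⁺/Cu⁺ is the cathode (higher E°), Na⁺/Na the anode: E°cell = +0.16 − (-2.70) = +2.86 V, n = 1.
Overall: Cu²⁺(aq) + Na(s) → Cu⁺(aq) + Na⁺(aq)
Q = [Cu⁺]·[Na⁺] / ([Cu²⁺]); log Q = -1.955.
E = E° − (0.0592/n) log Q = +2.86 − (0.0592/1)(-1.955) = +2.976 V.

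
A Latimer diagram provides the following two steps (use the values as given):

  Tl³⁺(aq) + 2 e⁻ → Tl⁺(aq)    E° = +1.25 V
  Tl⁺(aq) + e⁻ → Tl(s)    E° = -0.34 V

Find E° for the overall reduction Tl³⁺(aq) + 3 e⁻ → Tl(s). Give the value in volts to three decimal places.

+0.720 V

Adding the free-energy changes (−nFE°) of the two steps gives −n₃FE°₃ = −n₁FE°₁ − n₂FE°₂.
E°₃ = (2×+1.25 + 1×-0.34) / 3 = (+2.160) / 3 = +0.720 V.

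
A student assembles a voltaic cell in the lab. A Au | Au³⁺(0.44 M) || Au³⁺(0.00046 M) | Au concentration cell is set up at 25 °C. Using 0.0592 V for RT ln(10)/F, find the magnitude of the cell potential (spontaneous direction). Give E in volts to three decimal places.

+0.059 V

For a concentration cell E°cell = 0. The 0.44 M side is the cathode (reduction is favoured where [Au³⁺] is higher).
With n = 3, E = −(0.0592/3) log([Au³⁺]ₐₙ/[Au³⁺]꜀ₐₜ) = −(0.0592/3) log(0.00046/0.44) = −(0.0592/3)(-2.981) = +0.059 V.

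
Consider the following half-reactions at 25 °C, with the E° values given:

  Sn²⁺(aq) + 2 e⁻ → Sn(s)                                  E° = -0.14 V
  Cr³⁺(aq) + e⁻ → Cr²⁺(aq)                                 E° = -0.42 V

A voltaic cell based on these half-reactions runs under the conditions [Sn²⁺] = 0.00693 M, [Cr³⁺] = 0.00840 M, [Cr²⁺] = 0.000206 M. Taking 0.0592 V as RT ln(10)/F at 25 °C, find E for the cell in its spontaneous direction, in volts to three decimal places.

Sn²⁺/Sn is the cathode (higher E°), Cr³⁺/Cr²⁺ the anode: E°cell = -0.14 − (-0.42) = +0.28 V, n = 2.
Overall: Sn²⁺(aq) + 2 Cr²⁺(aq) → Sn(s) + 2 Cr³⁺(aq)
Q = [Cr³⁺]^2 / ([Sn²⁺]·[Cr²⁺]^2); log Q = 5.380.
E = E° − (0.0592/n) log Q = +0.28 − (0.0592/2)(5.380) = +0.121 V.

+0.121 V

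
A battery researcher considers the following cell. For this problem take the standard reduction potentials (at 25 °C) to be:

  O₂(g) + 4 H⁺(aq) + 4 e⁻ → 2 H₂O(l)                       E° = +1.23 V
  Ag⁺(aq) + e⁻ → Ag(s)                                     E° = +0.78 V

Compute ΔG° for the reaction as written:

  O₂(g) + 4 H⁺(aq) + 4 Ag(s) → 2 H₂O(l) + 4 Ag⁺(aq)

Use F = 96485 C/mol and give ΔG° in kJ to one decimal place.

-173.7 kJ

As written, O₂/H₂O is reduced (cathode) and Ag⁺/Ag is oxidised (anode), so E°cell = (+1.23) − (+0.78) = +0.45 V.
Balancing electrons gives n = 4.
ΔG° = −nFE° = −(4)(96485)(+0.45) = -173,673 J = -173.7 kJ.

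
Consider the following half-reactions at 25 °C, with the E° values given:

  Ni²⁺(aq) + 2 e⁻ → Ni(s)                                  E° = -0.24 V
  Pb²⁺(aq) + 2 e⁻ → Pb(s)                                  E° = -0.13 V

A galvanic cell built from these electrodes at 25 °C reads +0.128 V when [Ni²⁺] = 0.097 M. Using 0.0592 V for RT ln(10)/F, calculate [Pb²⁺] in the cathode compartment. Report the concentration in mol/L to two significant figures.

Pb²⁺/Pb is the cathode, Ni²⁺/Ni the anode: E°cell = +0.11 V, n = 2.
Overall reaction: Pb²⁺(aq) + Ni(s) → Pb(s) + Ni²⁺(aq); Q = [Ni²⁺]^1/[Pb²⁺]^1.
From E = E° − (0.0592/n) log Q: log Q = (E° − E)·n/0.0592 = (+0.11 − (+0.128))·2/0.0592 = -0.6081.
So 1·log[Pb²⁺] = 1·log(0.097) − log Q = -1.0132 − (-0.6081) = -0.4051; [Pb²⁺] = 10^(-0.4051) ≈ 0.39 M.

0.39 M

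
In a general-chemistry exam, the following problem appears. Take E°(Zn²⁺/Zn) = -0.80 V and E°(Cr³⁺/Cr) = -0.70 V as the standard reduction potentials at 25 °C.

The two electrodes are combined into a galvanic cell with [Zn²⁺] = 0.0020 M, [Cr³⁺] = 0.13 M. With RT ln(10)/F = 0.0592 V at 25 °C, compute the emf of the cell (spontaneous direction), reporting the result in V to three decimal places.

+0.162 V

Cr³⁺/Cr is the cathode (higher E°), Zn²⁺/Zn the anode: E°cell = -0.70 − (-0.80) = +0.10 V, n = 6.
Overall: 2 Cr³⁺(aq) + 3 Zn(s) → 2 Cr(s) + 3 Zn²⁺(aq)
Q = [Zn²⁺]^3 / ([Cr³⁺]^2); log Q = -6.325.
E = E° − (0.0592/n) log Q = +0.10 − (0.0592/6)(-6.325) = +0.162 V.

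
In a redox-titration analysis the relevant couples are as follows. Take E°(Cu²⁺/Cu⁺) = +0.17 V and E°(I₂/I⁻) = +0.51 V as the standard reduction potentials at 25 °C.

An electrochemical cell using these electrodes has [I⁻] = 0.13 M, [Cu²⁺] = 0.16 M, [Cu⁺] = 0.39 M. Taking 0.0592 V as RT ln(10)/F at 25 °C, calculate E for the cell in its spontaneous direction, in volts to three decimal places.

+0.415 V

I₂/I⁻ is the cathode (higher E°), Cu²⁺/Cu⁺ the anode: E°cell = +0.51 − (+0.17) = +0.34 V, n = 2.
Overall: I₂(s) + 2 Cu⁺(aq) → 2 I⁻(aq) + 2 Cu²⁺(aq)
Q = [I⁻]^2·[Cu²⁺]^2 / ([Cu⁺]^2); log Q = -2.546.
E = E° − (0.0592/n) log Q = +0.34 − (0.0592/2)(-2.546) = +0.415 V.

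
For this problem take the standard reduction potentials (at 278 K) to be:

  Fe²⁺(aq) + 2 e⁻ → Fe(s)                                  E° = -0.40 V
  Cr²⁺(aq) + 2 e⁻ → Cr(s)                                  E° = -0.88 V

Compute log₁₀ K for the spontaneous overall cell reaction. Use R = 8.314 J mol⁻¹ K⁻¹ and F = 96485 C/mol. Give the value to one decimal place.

17.4

Cathode: Fe²⁺/Fe; anode: Cr²⁺/Cr. E°cell = (-0.40) − (-0.88) = +0.48 V, with n = 2.
ΔG° = −nFE° = −RT ln K, so ln K = nFE°/(RT) = (2)(96485)(+0.48) / ((8.314)(278)) = 40.075.
log₁₀ K = 40.075 / ln 10 = 17.4.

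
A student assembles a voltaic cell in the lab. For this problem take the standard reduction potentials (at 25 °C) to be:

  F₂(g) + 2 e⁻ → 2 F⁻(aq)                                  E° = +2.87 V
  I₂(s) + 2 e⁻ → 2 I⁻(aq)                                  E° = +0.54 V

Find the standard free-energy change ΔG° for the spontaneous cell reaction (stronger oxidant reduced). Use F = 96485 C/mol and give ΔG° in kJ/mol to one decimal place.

F₂/F⁻ (E° = +2.87 V) is the cathode; I₂/I⁻ (E° = +0.54 V) is the anode, so E°cell = +2.33 V.
Balancing electrons gives n = 2 (lcm of 2 and 2).
ΔG° = −nFE° = −(2)(96485)(+2.33) = -449,620 J = -449.6 kJ/mol.

-449.6 kJ/mol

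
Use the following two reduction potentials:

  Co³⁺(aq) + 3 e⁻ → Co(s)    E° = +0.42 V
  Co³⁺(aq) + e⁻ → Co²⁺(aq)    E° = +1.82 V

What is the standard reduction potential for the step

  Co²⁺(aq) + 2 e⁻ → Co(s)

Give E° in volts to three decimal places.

Sequential free energies add, so n₃E°₃ = n₁E°₁ + n₂E°₂.
With n₃ = 3, and the known step contributing 1×(+1.82) V, the unknown satisfies 2·E° = 3×(+0.42) − 1×(+1.82) = -0.560.
E° = -0.560 / 2 = -0.280 V.

-0.280 V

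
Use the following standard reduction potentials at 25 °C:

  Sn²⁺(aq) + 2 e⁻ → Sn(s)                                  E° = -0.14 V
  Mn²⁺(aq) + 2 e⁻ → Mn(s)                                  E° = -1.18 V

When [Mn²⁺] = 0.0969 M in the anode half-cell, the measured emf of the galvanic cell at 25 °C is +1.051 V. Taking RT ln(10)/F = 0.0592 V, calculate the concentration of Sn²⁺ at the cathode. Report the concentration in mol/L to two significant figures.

0.23 M

Sn²⁺/Sn is the cathode, Mn²⁺/Mn the anode: E°cell = +1.04 V, n = 2.
Overall reaction: Sn²⁺(aq) + Mn(s) → Sn(s) + Mn²⁺(aq); Q = [Mn²⁺]^1/[Sn²⁺]^1.
From E = E° − (0.0592/n) log Q: log Q = (E° − E)·n/0.0592 = (+1.04 − (+1.051))·2/0.0592 = -0.3716.
So 1·log[Sn²⁺] = 1·log(0.0969) − log Q = -1.0137 − (-0.3716) = -0.6421; [Sn²⁺] = 10^(-0.6421) ≈ 0.23 M.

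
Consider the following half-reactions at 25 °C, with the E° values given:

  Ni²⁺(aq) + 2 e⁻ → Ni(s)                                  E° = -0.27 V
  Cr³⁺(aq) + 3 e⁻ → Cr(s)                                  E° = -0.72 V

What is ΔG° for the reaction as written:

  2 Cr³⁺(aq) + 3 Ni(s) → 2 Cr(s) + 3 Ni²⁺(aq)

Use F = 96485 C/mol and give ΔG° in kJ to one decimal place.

As written, Cr³⁺/Cr is reduced (cathode) and Ni²⁺/Ni is oxidised (anode), so E°cell = (-0.72) − (-0.27) = -0.45 V.
Balancing electrons gives n = 6.
ΔG° = −nFE° = −(6)(96485)(-0.45) = 260,510 J = +260.5 kJ.

+260.5 kJ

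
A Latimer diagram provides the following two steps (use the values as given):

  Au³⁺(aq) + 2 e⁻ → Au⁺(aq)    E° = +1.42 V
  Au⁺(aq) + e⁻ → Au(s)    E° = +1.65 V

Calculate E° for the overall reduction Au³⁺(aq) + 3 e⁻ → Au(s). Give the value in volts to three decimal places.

+1.497 V

Since ΔG° = −nFE° is additive over sequential reductions, n₃E°₃ = n₁E°₁ + n₂E°₂.
E°₃ = (2×+1.42 + 1×+1.65) / 3 = (+4.490) / 3 = +1.497 V.
E° values themselves are not directly additive — weighting by electron count is essential.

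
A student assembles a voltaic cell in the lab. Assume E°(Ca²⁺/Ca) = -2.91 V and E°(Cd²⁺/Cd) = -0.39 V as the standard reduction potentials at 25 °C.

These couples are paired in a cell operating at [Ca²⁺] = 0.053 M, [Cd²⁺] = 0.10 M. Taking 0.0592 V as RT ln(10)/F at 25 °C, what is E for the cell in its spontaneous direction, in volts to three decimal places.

Cd²⁺/Cd is the cathode (higher E°), Ca²⁺/Ca the anode: E°cell = -0.39 − (-2.91) = +2.52 V, n = 2.
Overall: Cd²⁺(aq) + Ca(s) → Cd(s) + Ca²⁺(aq)
Q = [Ca²⁺] / ([Cd²⁺]); log Q = -0.276.
E = E° − (0.0592/n) log Q = +2.52 − (0.0592/2)(-0.276) = +2.528 V.

+2.528 V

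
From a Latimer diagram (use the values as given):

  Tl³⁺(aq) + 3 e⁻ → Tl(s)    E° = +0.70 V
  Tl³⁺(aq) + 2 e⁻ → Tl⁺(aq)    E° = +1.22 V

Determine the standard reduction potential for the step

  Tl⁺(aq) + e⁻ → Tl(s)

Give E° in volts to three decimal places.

Sequential free energies add, so n₃E°₃ = n₁E°₁ + n₂E°₂.
With n₃ = 3, and the known step contributing 2×(+1.22) V, the unknown satisfies 1·E° = 3×(+0.70) − 2×(+1.22) = -0.340.
E° = -0.340 / 1 = -0.340 V.

-0.340 V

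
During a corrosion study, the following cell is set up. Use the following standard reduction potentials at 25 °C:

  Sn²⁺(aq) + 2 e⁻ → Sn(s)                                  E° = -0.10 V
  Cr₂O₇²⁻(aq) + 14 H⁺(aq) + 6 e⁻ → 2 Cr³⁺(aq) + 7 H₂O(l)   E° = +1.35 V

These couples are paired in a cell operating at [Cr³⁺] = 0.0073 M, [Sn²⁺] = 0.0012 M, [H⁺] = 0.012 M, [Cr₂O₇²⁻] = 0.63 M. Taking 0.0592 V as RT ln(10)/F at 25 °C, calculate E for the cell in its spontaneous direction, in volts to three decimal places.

Cr₂O₇²⁻/Cr³⁺ is the cathode (higher E°), Sn²⁺/Sn the anode: E°cell = +1.35 − (-0.10) = +1.45 V, n = 6.
Overall: Cr₂O₇²⁻(aq) + 14 H⁺(aq) + 3 Sn(s) → 2 Cr³⁺(aq) + 7 H₂O(l) + 3 Sn²⁺(aq)
Q = [Cr³⁺]^2·[Sn²⁺]^3 / ([Cr₂O₇²⁻]·[H⁺]^14); log Q = 14.056.
E = E° − (0.0592/n) log Q = +1.45 − (0.0592/6)(14.056) = +1.311 V.

+1.311 V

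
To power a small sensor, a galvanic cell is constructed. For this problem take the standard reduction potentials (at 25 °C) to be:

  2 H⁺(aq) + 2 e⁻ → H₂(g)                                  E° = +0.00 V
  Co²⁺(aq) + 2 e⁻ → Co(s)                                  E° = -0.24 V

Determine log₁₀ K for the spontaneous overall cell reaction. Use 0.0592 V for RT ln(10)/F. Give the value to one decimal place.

Cathode: H⁺/H₂; anode: Co²⁺/Co. E°cell = +0.24 V, n = 2.
log K = nE°cell / 0.0592 = (2)(+0.24) / 0.0592 = 8.1.

8.1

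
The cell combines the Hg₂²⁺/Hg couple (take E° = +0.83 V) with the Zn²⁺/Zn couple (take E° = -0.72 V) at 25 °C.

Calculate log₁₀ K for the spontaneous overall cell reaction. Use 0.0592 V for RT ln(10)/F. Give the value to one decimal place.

Cathode: Hg₂²⁺/Hg; anode: Zn²⁺/Zn. E°cell = +1.55 V, n = 2.
log K = nE°cell / 0.0592 = (2)(+1.55) / 0.0592 = 52.4.

52.4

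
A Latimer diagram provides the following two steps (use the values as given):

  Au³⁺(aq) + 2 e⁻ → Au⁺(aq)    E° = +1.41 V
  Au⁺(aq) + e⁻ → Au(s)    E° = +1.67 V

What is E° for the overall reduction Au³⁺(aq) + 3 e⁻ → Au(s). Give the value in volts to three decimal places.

Adding the free-energy changes (−nFE°) of the two steps gives −n₃FE°₃ = −n₁FE°₁ − n₂FE°₂.
E°₃ = (2×+1.41 + 1×+1.67) / 3 = (+4.490) / 3 = +1.497 V.

+1.497 V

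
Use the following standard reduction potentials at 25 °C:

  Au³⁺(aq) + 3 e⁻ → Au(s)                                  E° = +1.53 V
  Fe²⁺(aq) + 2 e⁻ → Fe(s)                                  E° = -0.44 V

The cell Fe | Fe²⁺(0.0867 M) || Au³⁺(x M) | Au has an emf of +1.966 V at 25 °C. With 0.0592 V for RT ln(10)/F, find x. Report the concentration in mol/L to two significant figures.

0.016 M

Au³⁺/Au is the cathode, Fe²⁺/Fe the anode: E°cell = +1.97 V, n = 6.
Overall reaction: 2 Au³⁺(aq) + 3 Fe(s) → 2 Au(s) + 3 Fe²⁺(aq); Q = [Fe²⁺]^3/[Au³⁺]^2.
From E = E° − (0.0592/n) log Q: log Q = (E° − E)·n/0.0592 = (+1.97 − (+1.966))·6/0.0592 = 0.4054.
So 2·log[Au³⁺] = 3·log(0.0867) − log Q = -3.1859 − (0.4054) = -3.5913; log[Au³⁺] = -3.5913 / 2 = -1.7956; [Au³⁺] = 10^(-1.7956) ≈ 0.016 M.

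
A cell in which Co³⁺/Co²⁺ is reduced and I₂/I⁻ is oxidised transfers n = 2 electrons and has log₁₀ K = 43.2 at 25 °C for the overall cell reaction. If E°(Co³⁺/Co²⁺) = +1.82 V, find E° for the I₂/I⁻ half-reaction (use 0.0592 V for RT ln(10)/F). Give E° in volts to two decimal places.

+0.54 V

E°cell = (0.0592/n)·log K = (0.0592/2)(43.2) = +1.279 V.
Since Co³⁺/Co²⁺ is the cathode and I₂/I⁻ the anode, E°cell = E°(Co³⁺/Co²⁺) − E°(I₂/I⁻).
So E°(I₂/I⁻) = E°(Co³⁺/Co²⁺) − E°cell = (+1.82) − (+1.279) = +0.54 V.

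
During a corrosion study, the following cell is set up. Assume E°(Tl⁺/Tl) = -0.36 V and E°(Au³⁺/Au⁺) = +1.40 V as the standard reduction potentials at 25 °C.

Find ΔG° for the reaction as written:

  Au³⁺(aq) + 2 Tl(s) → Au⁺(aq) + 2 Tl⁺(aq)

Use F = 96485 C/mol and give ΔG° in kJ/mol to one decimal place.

As written, Au³⁺/Au⁺ is reduced (cathode) and Tl⁺/Tl is oxidised (anode), so E°cell = (+1.40) − (-0.36) = +1.76 V.
Balancing electrons gives n = 2.
ΔG° = −nFE° = −(2)(96485)(+1.76) = -339,627 J = -339.6 kJ/mol.

-339.6 kJ/mol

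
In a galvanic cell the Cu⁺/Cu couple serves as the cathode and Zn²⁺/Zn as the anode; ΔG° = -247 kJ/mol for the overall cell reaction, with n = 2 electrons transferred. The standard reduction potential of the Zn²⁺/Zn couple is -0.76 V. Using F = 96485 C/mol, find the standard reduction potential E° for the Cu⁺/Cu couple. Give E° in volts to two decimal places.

+0.52 V

E°cell = −ΔG°/(nF) = −(-247×10³)/((2)(96485)) = +1.280 V.
Since Cu⁺/Cu is the cathode and Zn²⁺/Zn the anode, E°cell = E°(Cu⁺/Cu) − E°(Zn²⁺/Zn).
So E°(Cu⁺/Cu) = E°cell + E°(Zn²⁺/Zn) = +1.280 + (-0.76) = +0.52 V.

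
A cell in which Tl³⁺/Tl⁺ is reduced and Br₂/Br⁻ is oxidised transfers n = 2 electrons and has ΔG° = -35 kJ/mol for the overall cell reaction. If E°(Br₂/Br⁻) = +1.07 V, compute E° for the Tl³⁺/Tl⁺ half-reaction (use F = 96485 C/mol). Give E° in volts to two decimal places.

E°cell = −ΔG°/(nF) = −(-35×10³)/((2)(96485)) = +0.181 V.
Since Tl³⁺/Tl⁺ is the cathode and Br₂/Br⁻ the anode, E°cell = E°(Tl³⁺/Tl⁺) − E°(Br₂/Br⁻).
So E°(Tl³⁺/Tl⁺) = E°cell + E°(Br₂/Br⁻) = +0.181 + (+1.07) = +1.25 V.

+1.25 V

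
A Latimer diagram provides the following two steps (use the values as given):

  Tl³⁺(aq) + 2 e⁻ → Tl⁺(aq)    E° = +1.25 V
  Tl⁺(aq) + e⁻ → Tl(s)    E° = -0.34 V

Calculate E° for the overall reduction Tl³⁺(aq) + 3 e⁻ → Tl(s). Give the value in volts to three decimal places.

+0.720 V

Since ΔG° = −nFE° is additive over sequential reductions, n₃E°₃ = n₁E°₁ + n₂E°₂.
E°₃ = (2×+1.25 + 1×-0.34) / 3 = (+2.160) / 3 = +0.720 V.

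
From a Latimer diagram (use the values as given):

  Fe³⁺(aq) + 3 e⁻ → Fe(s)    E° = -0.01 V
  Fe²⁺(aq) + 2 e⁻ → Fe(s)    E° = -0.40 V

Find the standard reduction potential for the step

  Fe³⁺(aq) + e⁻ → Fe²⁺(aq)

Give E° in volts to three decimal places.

+0.770 V

Sequential free energies add, so n₃E°₃ = n₁E°₁ + n₂E°₂.
With n₃ = 3, and the known step contributing 2×(-0.40) V, the unknown satisfies 1·E° = 3×(-0.01) − 2×(-0.40) = +0.770.
E° = +0.770 / 1 = +0.770 V.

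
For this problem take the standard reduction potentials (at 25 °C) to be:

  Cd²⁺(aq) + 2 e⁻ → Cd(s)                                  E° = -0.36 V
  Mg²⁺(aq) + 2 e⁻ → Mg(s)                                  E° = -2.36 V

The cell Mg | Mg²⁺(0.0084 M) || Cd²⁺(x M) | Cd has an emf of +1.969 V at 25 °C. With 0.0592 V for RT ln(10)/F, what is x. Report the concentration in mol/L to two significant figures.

Cd²⁺/Cd is the cathode, Mg²⁺/Mg the anode: E°cell = +2.00 V, n = 2.
Overall reaction: Cd²⁺(aq) + Mg(s) → Cd(s) + Mg²⁺(aq); Q = [Mg²⁺]^1/[Cd²⁺]^1.
From E = E° − (0.0592/n) log Q: log Q = (E° − E)·n/0.0592 = (+2.00 − (+1.969))·2/0.0592 = 1.0473.
So 1·log[Cd²⁺] = 1·log(0.0084) − log Q = -2.0757 − (1.0473) = -3.1230; [Cd²⁺] = 10^(-3.1230) ≈ 0.00075 M.

0.00075 M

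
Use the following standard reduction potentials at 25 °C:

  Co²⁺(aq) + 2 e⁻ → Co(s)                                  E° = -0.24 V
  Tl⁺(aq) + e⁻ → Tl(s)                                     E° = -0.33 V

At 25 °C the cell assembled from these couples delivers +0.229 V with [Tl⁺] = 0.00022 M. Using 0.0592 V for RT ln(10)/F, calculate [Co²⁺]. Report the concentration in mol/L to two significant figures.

0.0024 M

Co²⁺/Co is the cathode, Tl⁺/Tl the anode: E°cell = +0.09 V, n = 2.
Overall reaction: Co²⁺(aq) + 2 Tl(s) → Co(s) + 2 Tl⁺(aq); Q = [Tl⁺]^2/[Co²⁺]^1.
From E = E° − (0.0592/n) log Q: log Q = (E° − E)·n/0.0592 = (+0.09 − (+0.229))·2/0.0592 = -4.6959.
So 1·log[Co²⁺] = 2·log(0.00022) − log Q = -7.3152 − (-4.6959) = -2.6193; [Co²⁺] = 10^(-2.6193) ≈ 0.0024 M.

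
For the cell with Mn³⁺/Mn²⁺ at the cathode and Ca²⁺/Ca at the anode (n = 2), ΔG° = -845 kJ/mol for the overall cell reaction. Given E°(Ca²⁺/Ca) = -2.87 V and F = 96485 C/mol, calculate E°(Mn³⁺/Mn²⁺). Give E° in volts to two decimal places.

E°cell = −ΔG°/(nF) = −(-845×10³)/((2)(96485)) = +4.379 V.
Since Mn³⁺/Mn²⁺ is the cathode and Ca²⁺/Ca the anode, E°cell = E°(Mn³⁺/Mn²⁺) − E°(Ca²⁺/Ca).
So E°(Mn³⁺/Mn²⁺) = E°cell + E°(Ca²⁺/Ca) = +4.379 + (-2.87) = +1.51 V.

+1.51 V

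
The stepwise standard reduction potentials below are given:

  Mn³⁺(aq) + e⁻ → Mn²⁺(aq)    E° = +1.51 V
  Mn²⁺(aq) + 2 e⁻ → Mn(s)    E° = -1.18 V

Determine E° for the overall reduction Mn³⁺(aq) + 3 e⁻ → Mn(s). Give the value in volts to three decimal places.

-0.283 V

Since ΔG° = −nFE° is additive over sequential reductions, n₃E°₃ = n₁E°₁ + n₂E°₂.
E°₃ = (1×+1.51 + 2×-1.18) / 3 = (-0.850) / 3 = -0.283 V.
E° values themselves are not directly additive — weighting by electron count is essential.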